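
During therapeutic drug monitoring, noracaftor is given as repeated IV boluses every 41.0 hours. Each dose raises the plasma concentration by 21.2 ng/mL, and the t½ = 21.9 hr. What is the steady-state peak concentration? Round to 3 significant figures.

k = ln 2 / 21.9 = 0.03165 hr⁻¹
Fraction remaining after one interval: e^(−kτ) = e^(−0.03165 × 41.0) = 0.2732
R = 1 / (1 − 0.2732) = 1.376
Css,max = 21.2 × 1.376 ≈ 29.2 ng/mL

29.2 ng/mL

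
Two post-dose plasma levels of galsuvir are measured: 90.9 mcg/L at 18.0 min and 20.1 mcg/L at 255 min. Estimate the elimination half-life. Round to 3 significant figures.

k = ln(C₁/C₂) / (t₂ − t₁) = ln(90.9/20.1) / (255 − 18.0)
  = 1.509 / 237.0 = 0.006367 min⁻¹
t½ = ln 2 / k = ln 2 / 0.006367 ≈ 109 minutes

109 minutes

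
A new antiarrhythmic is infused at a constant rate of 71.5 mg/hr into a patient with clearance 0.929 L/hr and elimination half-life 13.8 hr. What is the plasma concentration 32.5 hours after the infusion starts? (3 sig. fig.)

61.9 mg/L

Css = rate / CL = 71.5 / 0.929 = 76.96 mg/L
k = ln 2 / 13.8 = 0.05023 hr⁻¹
C(t) = Css (1 − e^(−kt)) = 76.96 × (1 − e^(−1.632)) = 76.96 × 0.8045 ≈ 61.9 mg/L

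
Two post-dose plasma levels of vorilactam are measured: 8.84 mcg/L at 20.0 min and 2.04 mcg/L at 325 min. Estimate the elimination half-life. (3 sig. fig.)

144 minutes

k = ln(C₁/C₂) / (t₂ − t₁) = ln(8.84/2.04) / (325 − 20.0)
  = 1.466 / 305.0 = 0.004808 min⁻¹
t½ = ln 2 / k = ln 2 / 0.004808 ≈ 144 minutes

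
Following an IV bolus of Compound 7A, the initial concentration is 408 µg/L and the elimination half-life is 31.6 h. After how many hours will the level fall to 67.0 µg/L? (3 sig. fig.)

82.4 hours

k = ln 2 / 31.6 = 0.02194 h⁻¹
C(t) = C₀ e^(−kt)  ⇒  t = ln(C₀/C) / k
t = ln(408/67.0) / 0.02194 = 1.807 / 0.02194 ≈ 82.4 hours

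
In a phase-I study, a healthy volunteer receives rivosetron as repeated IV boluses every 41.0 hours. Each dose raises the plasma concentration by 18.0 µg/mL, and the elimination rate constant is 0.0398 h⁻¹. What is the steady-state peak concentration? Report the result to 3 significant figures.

22.4 µg/mL

Fraction remaining after one interval: e^(−kτ) = e^(−0.03980 × 41.0) = 0.1956
R = 1 / (1 − 0.1956) = 1.243
Css,max = 18.0 × 1.243 ≈ 22.4 µg/mL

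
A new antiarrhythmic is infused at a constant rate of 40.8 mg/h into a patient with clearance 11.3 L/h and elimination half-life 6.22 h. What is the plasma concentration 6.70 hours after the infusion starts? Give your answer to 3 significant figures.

Css = rate / CL = 40.8 / 11.3 = 3.611 mg/L
k = ln 2 / 6.22 = 0.1114 h⁻¹
C(t) = Css (1 − e^(−kt)) = 3.611 × (1 − e^(−0.7466)) = 3.611 × 0.5260 ≈ 1.90 mg/L

1.90 mg/L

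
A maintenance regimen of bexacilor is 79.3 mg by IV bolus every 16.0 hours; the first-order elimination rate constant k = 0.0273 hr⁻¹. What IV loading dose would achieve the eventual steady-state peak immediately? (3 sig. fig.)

224 mg

Accumulation ratio R = 1 / (1 − e^(−kτ)) = 1 / (1 − e^(−0.02730×16.0)) = 1 / (1 − 0.6461) = 2.826
Loading dose = maintenance dose × R = 79.3 × 2.826 ≈ 224 mg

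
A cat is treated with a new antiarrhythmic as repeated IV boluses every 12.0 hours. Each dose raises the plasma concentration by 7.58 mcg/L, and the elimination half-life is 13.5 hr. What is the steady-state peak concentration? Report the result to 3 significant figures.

k = ln 2 / 13.5 = 0.05134 hr⁻¹
Fraction remaining after one interval: e^(−kτ) = e^(−0.05134 × 12.0) = 0.5400
R = 1 / (1 − 0.5400) = 2.174
Css,max = 7.58 × 2.174 ≈ 16.5 mcg/L

16.5 mcg/L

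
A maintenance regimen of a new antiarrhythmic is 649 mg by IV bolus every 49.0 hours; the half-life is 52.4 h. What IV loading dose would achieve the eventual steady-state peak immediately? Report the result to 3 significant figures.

k = ln 2 / 52.4 = 0.01323 h⁻¹
Accumulation ratio R = 1 / (1 − e^(−kτ)) = 1 / (1 − e^(−0.01323×49.0)) = 1 / (1 − 0.5230) = 2.096
Loading dose = maintenance dose × R = 649 × 2.096 ≈ 1360 mg

1360 mg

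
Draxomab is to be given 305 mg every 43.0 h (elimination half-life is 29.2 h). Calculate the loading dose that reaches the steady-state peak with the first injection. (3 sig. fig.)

k = ln 2 / 29.2 = 0.02374 h⁻¹
Accumulation ratio R = 1 / (1 − e^(−kτ)) = 1 / (1 − e^(−0.02374×43.0)) = 1 / (1 − 0.3603) = 1.563
Loading dose = maintenance dose × R = 305 × 1.563 ≈ 477 mg

477 mg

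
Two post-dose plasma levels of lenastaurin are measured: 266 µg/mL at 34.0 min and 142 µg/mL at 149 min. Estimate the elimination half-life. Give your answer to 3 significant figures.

k = ln(C₁/C₂) / (t₂ − t₁) = ln(266/142) / (149 − 34.0)
  = 0.6277 / 115.0 = 0.005458 min⁻¹
t½ = ln 2 / k = ln 2 / 0.005458 ≈ 127 minutes

127 minutes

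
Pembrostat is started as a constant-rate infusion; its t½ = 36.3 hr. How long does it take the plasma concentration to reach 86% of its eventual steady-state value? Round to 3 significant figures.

103 hours

k = ln 2 / 36.3 = 0.01909 hr⁻¹
f = 1 − e^(−kt)  ⇒  t = −ln(1 − f) / k
t = −ln(1 − 0.86) / 0.01909 = 1.966 / 0.01909 ≈ 103 hours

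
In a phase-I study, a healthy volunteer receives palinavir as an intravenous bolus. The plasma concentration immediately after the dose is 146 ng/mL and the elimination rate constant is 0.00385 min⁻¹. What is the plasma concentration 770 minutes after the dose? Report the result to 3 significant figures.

C(t) = C₀ e^(−kt) = 146 × e^(−0.003850 × 770) = 146 × e^(−2.965) = 146 × 0.05159 ≈ 7.53 ng/mL

7.53 ng/mL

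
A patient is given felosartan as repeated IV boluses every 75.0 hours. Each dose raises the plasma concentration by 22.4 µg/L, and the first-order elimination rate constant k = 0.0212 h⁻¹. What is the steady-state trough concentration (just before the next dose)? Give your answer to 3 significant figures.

Fraction remaining after one interval: e^(−kτ) = e^(−0.02120 × 75.0) = 0.2039
R = 1 / (1 − 0.2039) = 1.256
Css,max = 22.4 × 1.256 = 28.14 µg/L
Css,min = Css,max × e^(−kτ) = 28.14 × 0.2039 ≈ 5.74 µg/L

5.74 µg/L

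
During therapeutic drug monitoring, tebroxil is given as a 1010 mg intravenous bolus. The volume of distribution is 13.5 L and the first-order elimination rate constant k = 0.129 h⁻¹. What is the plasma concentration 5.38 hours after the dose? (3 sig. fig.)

37.4 mg/L

C₀ = dose / V = 1010 / 13.5 = 74.81 mg/L
C(t) = C₀ e^(−kt) = 74.81 × e^(−0.1290 × 5.38) = 74.81 × e^(−0.6940) = 74.81 × 0.4996 ≈ 37.4 mg/L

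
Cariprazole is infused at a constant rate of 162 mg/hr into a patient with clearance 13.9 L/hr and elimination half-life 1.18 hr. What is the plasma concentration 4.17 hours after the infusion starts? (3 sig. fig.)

Css = rate / CL = 162 / 13.9 = 11.65 mg/L
k = ln 2 / 1.18 = 0.5874 hr⁻¹
C(t) = Css (1 − e^(−kt)) = 11.65 × (1 − e^(−2.450)) = 11.65 × 0.9137 ≈ 10.6 mg/L

10.6 mg/L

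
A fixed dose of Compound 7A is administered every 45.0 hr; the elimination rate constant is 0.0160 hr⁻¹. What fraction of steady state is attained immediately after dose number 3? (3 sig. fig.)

f_n = 1 − e^(−nkτ) = 1 − e^(−3 × 0.01600 × 45.0) = 1 − e^(−2.160) = 1 − 0.1153 ≈ 0.885

0.885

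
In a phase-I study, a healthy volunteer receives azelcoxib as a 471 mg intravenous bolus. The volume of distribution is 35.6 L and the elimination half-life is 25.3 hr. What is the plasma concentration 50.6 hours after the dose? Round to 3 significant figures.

3.31 µg/mL

C₀ = dose / V = 471 / 35.6 = 13.23 µg/mL
k = ln 2 / 25.3 = 0.02740 hr⁻¹
C(t) = C₀ e^(−kt) = 13.23 × e^(−0.02740 × 50.6) = 13.23 × e^(−1.386) = 13.23 × 0.2500 ≈ 3.31 µg/mL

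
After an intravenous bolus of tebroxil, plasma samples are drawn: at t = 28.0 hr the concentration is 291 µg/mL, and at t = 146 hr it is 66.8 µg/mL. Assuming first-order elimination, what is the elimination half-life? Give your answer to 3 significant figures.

55.6 hours

k = ln(C₁/C₂) / (t₂ − t₁) = ln(291/66.8) / (146 − 28.0)
  = 1.472 / 118.0 = 0.01247 hr⁻¹
t½ = ln 2 / k = ln 2 / 0.01247 ≈ 55.6 hours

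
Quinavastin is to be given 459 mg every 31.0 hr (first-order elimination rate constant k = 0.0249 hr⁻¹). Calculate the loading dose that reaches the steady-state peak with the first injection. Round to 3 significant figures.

853 mg

Accumulation ratio R = 1 / (1 − e^(−kτ)) = 1 / (1 − e^(−0.02490×31.0)) = 1 / (1 − 0.4621) = 1.859
Loading dose = maintenance dose × R = 459 × 1.859 ≈ 853 mg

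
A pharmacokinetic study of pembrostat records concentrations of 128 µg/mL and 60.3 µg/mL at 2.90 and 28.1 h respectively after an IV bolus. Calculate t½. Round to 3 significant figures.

23.2 hours

k = ln(C₁/C₂) / (t₂ − t₁) = ln(128/60.3) / (28.1 − 2.90)
  = 0.7527 / 25.20 = 0.02987 h⁻¹
t½ = ln 2 / k = ln 2 / 0.02987 ≈ 23.2 hours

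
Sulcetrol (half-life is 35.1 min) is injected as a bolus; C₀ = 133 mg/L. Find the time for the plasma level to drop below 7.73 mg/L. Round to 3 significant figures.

k = ln 2 / 35.1 = 0.01975 min⁻¹
C(t) = C₀ e^(−kt)  ⇒  t = ln(C₀/C) / k
t = ln(133/7.73) / 0.01975 = 2.845 / 0.01975 ≈ 144 minutes

144 minutes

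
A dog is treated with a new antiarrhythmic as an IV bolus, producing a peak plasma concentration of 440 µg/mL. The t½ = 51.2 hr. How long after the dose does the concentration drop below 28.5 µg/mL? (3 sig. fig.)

k = ln 2 / 51.2 = 0.01354 hr⁻¹
C(t) = C₀ e^(−kt)  ⇒  t = ln(C₀/C) / k
t = ln(440/28.5) / 0.01354 = 2.737 / 0.01354 ≈ 202 hours

202 hours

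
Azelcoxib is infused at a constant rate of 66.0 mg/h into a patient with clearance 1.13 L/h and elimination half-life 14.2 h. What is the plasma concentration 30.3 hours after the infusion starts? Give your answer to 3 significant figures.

45.1 mg/L

Css = rate / CL = 66.0 / 1.13 = 58.41 mg/L
k = ln 2 / 14.2 = 0.04881 h⁻¹
C(t) = Css (1 − e^(−kt)) = 58.41 × (1 − e^(−1.479)) = 58.41 × 0.7721 ≈ 45.1 mg/L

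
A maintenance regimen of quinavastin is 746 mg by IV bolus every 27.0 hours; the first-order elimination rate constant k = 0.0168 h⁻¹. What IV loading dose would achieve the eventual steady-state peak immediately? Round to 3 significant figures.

Accumulation ratio R = 1 / (1 − e^(−kτ)) = 1 / (1 − e^(−0.01680×27.0)) = 1 / (1 − 0.6353) = 2.742
Loading dose = maintenance dose × R = 746 × 2.742 ≈ 2050 mg

2050 mg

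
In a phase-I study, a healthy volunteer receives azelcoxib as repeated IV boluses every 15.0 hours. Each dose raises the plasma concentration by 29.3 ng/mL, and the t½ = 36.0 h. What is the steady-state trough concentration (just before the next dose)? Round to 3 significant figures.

k = ln 2 / 36.0 = 0.01925 h⁻¹
Fraction remaining after one interval: e^(−kτ) = e^(−0.01925 × 15.0) = 0.7492
R = 1 / (1 − 0.7492) = 3.987
Css,max = 29.3 × 3.987 = 116.8 ng/mL
Css,min = Css,max × e^(−kτ) = 116.8 × 0.7492 ≈ 87.5 ng/mL

87.5 ng/mL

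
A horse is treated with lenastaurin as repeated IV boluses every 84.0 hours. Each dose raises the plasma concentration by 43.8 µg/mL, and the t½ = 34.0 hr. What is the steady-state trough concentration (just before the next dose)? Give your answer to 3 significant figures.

9.64 µg/mL

k = ln 2 / 34.0 = 0.02039 hr⁻¹
Fraction remaining after one interval: e^(−kτ) = e^(−0.02039 × 84.0) = 0.1804
R = 1 / (1 − 0.1804) = 1.220
Css,max = 43.8 × 1.220 = 53.44 µg/mL
Css,min = Css,max × e^(−kτ) = 53.44 × 0.1804 ≈ 9.64 µg/mL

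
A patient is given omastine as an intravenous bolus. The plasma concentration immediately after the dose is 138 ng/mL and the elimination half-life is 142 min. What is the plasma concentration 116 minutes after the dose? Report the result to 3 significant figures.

78.3 ng/mL

k = ln 2 / 142 = 0.004881 min⁻¹
C(t) = C₀ e^(−kt) = 138 × e^(−0.004881 × 116) = 138 × e^(−0.5662) = 138 × 0.5677 ≈ 78.3 ng/mL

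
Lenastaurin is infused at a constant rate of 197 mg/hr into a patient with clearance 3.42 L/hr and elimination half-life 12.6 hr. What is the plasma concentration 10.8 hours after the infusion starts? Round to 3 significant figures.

Css = rate / CL = 197 / 3.42 = 57.60 µg/mL
k = ln 2 / 12.6 = 0.05501 hr⁻¹
C(t) = Css (1 − e^(−kt)) = 57.60 × (1 − e^(−0.5941)) = 57.60 × 0.4480 ≈ 25.8 µg/mL

25.8 µg/mL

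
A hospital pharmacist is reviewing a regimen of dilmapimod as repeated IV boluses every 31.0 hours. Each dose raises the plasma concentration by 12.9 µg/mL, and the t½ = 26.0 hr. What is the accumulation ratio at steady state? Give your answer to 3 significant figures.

1.78

k = ln 2 / 26.0 = 0.02666 hr⁻¹
Fraction remaining after one interval: e^(−kτ) = e^(−0.02666 × 31.0) = 0.4376
R = 1 / (1 − 0.4376) = 1 / 0.5624 ≈ 1.78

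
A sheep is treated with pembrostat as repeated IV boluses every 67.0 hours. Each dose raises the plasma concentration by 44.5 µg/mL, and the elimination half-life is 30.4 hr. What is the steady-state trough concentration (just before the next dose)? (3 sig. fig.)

12.3 µg/mL

k = ln 2 / 30.4 = 0.02280 hr⁻¹
Fraction remaining after one interval: e^(−kτ) = e^(−0.02280 × 67.0) = 0.2170
R = 1 / (1 − 0.2170) = 1.277
Css,max = 44.5 × 1.277 = 56.84 µg/mL
Css,min = Css,max × e^(−kτ) = 56.84 × 0.2170 ≈ 12.3 µg/mL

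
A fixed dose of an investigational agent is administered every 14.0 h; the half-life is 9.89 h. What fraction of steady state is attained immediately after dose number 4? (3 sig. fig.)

0.980

k = ln 2 / 9.89 = 0.07009 h⁻¹
f_n = 1 − e^(−nkτ) = 1 − e^(−4 × 0.07009 × 14.0) = 1 − e^(−3.925) = 1 − 0.01975 ≈ 0.980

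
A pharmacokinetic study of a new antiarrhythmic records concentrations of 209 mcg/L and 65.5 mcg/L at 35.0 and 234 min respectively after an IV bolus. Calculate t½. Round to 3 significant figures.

119 minutes

k = ln(C₁/C₂) / (t₂ − t₁) = ln(209/65.5) / (234 − 35.0)
  = 1.160 / 199.0 = 0.005831 min⁻¹
t½ = ln 2 / k = ln 2 / 0.005831 ≈ 119 minutes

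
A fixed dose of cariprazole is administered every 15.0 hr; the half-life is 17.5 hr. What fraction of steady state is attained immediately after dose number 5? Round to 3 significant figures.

k = ln 2 / 17.5 = 0.03961 hr⁻¹
f_n = 1 − e^(−nkτ) = 1 − e^(−5 × 0.03961 × 15.0) = 1 − e^(−2.971) = 1 − 0.05127 ≈ 0.949

0.949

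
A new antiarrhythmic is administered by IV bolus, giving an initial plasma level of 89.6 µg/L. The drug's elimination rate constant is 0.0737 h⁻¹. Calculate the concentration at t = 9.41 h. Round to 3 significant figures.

44.8 µg/L

C(t) = C₀ e^(−kt) = 89.6 × e^(−0.07370 × 9.41) = 89.6 × e^(−0.6935) = 89.6 × 0.4998 ≈ 44.8 µg/L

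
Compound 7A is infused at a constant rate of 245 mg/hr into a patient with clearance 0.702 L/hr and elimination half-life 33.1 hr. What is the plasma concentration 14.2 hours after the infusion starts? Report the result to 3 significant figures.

89.8 µg/mL

Css = rate / CL = 245 / 0.702 = 349.0 µg/mL
k = ln 2 / 33.1 = 0.02094 hr⁻¹
C(t) = Css (1 − e^(−kt)) = 349.0 × (1 − e^(−0.2974)) = 349.0 × 0.2572 ≈ 89.8 µg/mL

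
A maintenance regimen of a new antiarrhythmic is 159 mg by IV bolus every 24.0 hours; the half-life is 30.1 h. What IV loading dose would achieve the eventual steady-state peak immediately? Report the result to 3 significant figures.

k = ln 2 / 30.1 = 0.02303 h⁻¹
Accumulation ratio R = 1 / (1 − e^(−kτ)) = 1 / (1 − e^(−0.02303×24.0)) = 1 / (1 − 0.5754) = 2.355
Loading dose = maintenance dose × R = 159 × 2.355 ≈ 374 mg

374 mg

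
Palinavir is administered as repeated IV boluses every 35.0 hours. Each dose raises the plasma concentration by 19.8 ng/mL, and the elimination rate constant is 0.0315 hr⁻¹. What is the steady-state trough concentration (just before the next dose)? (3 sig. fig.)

9.84 ng/mL

Fraction remaining after one interval: e^(−kτ) = e^(−0.03150 × 35.0) = 0.3320
R = 1 / (1 − 0.3320) = 1.497
Css,max = 19.8 × 1.497 = 29.64 ng/mL
Css,min = Css,max × e^(−kτ) = 29.64 × 0.3320 ≈ 9.84 ng/mL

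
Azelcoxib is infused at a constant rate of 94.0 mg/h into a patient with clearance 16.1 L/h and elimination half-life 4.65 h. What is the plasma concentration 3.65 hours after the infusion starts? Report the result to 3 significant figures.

Css = rate / CL = 94.0 / 16.1 = 5.839 µg/mL
k = ln 2 / 4.65 = 0.1491 h⁻¹
C(t) = Css (1 − e^(−kt)) = 5.839 × (1 − e^(−0.5441)) = 5.839 × 0.4196 ≈ 2.45 µg/mL

2.45 µg/mL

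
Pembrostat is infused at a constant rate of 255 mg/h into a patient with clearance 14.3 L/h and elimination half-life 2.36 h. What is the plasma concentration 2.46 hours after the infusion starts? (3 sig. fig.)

Css = rate / CL = 255 / 14.3 = 17.83 µg/mL
k = ln 2 / 2.36 = 0.2937 h⁻¹
C(t) = Css (1 − e^(−kt)) = 17.83 × (1 − e^(−0.7225)) = 17.83 × 0.5145 ≈ 9.17 µg/mL

9.17 µg/mL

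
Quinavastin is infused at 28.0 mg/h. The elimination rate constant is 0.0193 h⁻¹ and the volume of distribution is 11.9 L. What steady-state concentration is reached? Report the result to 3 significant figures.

CL = k · V = 0.0193 × 11.9 = 0.2297 L/h
Css = rate / CL = 28.0 / 0.2297 ≈ 122 µg/mL

122 µg/mL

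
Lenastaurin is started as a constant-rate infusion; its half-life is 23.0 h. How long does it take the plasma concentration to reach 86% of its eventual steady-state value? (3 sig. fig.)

65.2 hours

k = ln 2 / 23.0 = 0.03014 h⁻¹
f = 1 − e^(−kt)  ⇒  t = −ln(1 − f) / k
t = −ln(1 − 0.86) / 0.03014 = 1.966 / 0.03014 ≈ 65.2 hours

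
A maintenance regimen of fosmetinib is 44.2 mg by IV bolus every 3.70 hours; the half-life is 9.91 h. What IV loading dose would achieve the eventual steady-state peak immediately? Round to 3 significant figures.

194 mg

k = ln 2 / 9.91 = 0.06994 h⁻¹
Accumulation ratio R = 1 / (1 − e^(−kτ)) = 1 / (1 − e^(−0.06994×3.70)) = 1 / (1 − 0.7720) = 4.386
Loading dose = maintenance dose × R = 44.2 × 4.386 ≈ 194 mg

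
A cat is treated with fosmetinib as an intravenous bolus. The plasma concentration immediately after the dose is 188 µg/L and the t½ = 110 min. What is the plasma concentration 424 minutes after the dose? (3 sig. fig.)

k = ln 2 / 110 = 0.006301 min⁻¹
C(t) = C₀ e^(−kt) = 188 × e^(−0.006301 × 424) = 188 × e^(−2.672) = 188 × 0.06913 ≈ 13.0 µg/L

13.0 µg/L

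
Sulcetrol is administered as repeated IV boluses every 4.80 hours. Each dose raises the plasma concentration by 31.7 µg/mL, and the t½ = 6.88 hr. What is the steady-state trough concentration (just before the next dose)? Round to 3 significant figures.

k = ln 2 / 6.88 = 0.1007 hr⁻¹
Fraction remaining after one interval: e^(−kτ) = e^(−0.1007 × 4.80) = 0.6166
R = 1 / (1 − 0.6166) = 2.608
Css,max = 31.7 × 2.608 = 82.67 µg/mL
Css,min = Css,max × e^(−kτ) = 82.67 × 0.6166 ≈ 51.0 µg/mL

51.0 µg/mL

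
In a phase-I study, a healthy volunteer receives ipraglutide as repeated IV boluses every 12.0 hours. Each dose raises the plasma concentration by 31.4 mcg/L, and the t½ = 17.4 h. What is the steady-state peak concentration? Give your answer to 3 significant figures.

82.6 mcg/L

k = ln 2 / 17.4 = 0.03984 h⁻¹
Fraction remaining after one interval: e^(−kτ) = e^(−0.03984 × 12.0) = 0.6200
R = 1 / (1 − 0.6200) = 2.632
Css,max = 31.4 × 2.632 ≈ 82.6 mcg/L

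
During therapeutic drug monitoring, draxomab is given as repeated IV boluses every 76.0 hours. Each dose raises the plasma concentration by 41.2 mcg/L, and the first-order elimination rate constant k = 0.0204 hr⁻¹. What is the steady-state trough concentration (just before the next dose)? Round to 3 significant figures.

11.1 mcg/L

Fraction remaining after one interval: e^(−kτ) = e^(−0.02040 × 76.0) = 0.2122
R = 1 / (1 − 0.2122) = 1.269
Css,max = 41.2 × 1.269 = 52.30 mcg/L
Css,min = Css,max × e^(−kτ) = 52.30 × 0.2122 ≈ 11.1 mcg/L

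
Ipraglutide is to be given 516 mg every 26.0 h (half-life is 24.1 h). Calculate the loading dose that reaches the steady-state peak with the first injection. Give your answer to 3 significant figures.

k = ln 2 / 24.1 = 0.02876 h⁻¹
Accumulation ratio R = 1 / (1 − e^(−kτ)) = 1 / (1 − e^(−0.02876×26.0)) = 1 / (1 − 0.4734) = 1.899
Loading dose = maintenance dose × R = 516 × 1.899 ≈ 980 mg

980 mg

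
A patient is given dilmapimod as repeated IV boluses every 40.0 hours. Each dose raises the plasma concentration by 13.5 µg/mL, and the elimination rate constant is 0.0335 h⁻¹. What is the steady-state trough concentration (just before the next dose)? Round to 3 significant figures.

Fraction remaining after one interval: e^(−kτ) = e^(−0.03350 × 40.0) = 0.2618
R = 1 / (1 − 0.2618) = 1.355
Css,max = 13.5 × 1.355 = 18.29 µg/mL
Css,min = Css,max × e^(−kτ) = 18.29 × 0.2618 ≈ 4.79 µg/mL

4.79 µg/mL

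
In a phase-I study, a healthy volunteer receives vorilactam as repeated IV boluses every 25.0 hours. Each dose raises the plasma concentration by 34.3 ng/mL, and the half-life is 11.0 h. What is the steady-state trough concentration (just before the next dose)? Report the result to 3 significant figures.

8.95 ng/mL

k = ln 2 / 11.0 = 0.06301 h⁻¹
Fraction remaining after one interval: e^(−kτ) = e^(−0.06301 × 25.0) = 0.2069
R = 1 / (1 − 0.2069) = 1.261
Css,max = 34.3 × 1.261 = 43.25 ng/mL
Css,min = Css,max × e^(−kτ) = 43.25 × 0.2069 ≈ 8.95 ng/mL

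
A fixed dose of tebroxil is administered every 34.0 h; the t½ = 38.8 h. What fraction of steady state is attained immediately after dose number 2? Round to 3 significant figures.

k = ln 2 / 38.8 = 0.01786 h⁻¹
f_n = 1 − e^(−nkτ) = 1 − e^(−2 × 0.01786 × 34.0) = 1 − e^(−1.215) = 1 − 0.2968 ≈ 0.703

0.703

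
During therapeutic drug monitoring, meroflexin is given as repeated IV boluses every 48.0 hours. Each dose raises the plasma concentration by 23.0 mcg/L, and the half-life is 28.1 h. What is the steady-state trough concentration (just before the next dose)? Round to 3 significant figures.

10.1 mcg/L

k = ln 2 / 28.1 = 0.02467 h⁻¹
Fraction remaining after one interval: e^(−kτ) = e^(−0.02467 × 48.0) = 0.3060
R = 1 / (1 − 0.3060) = 1.441
Css,max = 23.0 × 1.441 = 33.14 mcg/L
Css,min = Css,max × e^(−kτ) = 33.14 × 0.3060 ≈ 10.1 mcg/L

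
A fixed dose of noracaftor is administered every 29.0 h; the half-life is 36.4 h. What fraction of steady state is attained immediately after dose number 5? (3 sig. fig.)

k = ln 2 / 36.4 = 0.01904 h⁻¹
f_n = 1 − e^(−nkτ) = 1 − e^(−5 × 0.01904 × 29.0) = 1 − e^(−2.761) = 1 − 0.06322 ≈ 0.937

0.937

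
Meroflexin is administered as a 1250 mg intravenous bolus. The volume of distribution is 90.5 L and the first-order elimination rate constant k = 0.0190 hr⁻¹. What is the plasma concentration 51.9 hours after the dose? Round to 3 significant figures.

5.15 µg/mL

C₀ = dose / V = 1250 / 90.5 = 13.81 µg/mL
C(t) = C₀ e^(−kt) = 13.81 × e^(−0.01900 × 51.9) = 13.81 × e^(−0.9861) = 13.81 × 0.3730 ≈ 5.15 µg/mL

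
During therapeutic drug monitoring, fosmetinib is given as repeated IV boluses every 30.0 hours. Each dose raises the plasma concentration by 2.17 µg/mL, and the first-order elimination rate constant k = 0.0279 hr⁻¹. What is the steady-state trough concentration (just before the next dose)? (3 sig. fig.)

Fraction remaining after one interval: e^(−kτ) = e^(−0.02790 × 30.0) = 0.4330
R = 1 / (1 − 0.4330) = 1.764
Css,max = 2.17 × 1.764 = 3.827 µg/mL
Css,min = Css,max × e^(−kτ) = 3.827 × 0.4330 ≈ 1.66 µg/mL

1.66 µg/mL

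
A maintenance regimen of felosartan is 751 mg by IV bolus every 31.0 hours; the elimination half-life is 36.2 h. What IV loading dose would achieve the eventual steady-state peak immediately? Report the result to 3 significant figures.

1680 mg

k = ln 2 / 36.2 = 0.01915 h⁻¹
Accumulation ratio R = 1 / (1 − e^(−kτ)) = 1 / (1 − e^(−0.01915×31.0)) = 1 / (1 − 0.5523) = 2.234
Loading dose = maintenance dose × R = 751 × 2.234 ≈ 1680 mg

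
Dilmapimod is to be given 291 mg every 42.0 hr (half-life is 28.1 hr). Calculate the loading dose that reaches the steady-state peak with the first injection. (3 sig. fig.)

k = ln 2 / 28.1 = 0.02467 hr⁻¹
Accumulation ratio R = 1 / (1 − e^(−kτ)) = 1 / (1 − e^(−0.02467×42.0)) = 1 / (1 − 0.3549) = 1.550
Loading dose = maintenance dose × R = 291 × 1.550 ≈ 451 mg

451 mg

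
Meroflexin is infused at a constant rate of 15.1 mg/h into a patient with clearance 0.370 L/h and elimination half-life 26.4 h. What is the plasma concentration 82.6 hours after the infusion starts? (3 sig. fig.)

Css = rate / CL = 15.1 / 0.370 = 40.81 µg/mL
k = ln 2 / 26.4 = 0.02626 h⁻¹
C(t) = Css (1 − e^(−kt)) = 40.81 × (1 − e^(−2.169)) = 40.81 × 0.8857 ≈ 36.1 µg/mL

36.1 µg/mL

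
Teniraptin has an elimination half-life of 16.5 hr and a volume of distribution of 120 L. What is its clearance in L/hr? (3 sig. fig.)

5.04 L/hr

k = ln 2 / t½ = ln 2 / 16.5 = 0.04201 hr⁻¹
CL = k · V = 0.04201 × 120 ≈ 5.04 L/hr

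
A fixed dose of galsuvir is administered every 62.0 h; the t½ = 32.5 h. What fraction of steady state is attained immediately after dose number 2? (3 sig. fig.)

0.929

k = ln 2 / 32.5 = 0.02133 h⁻¹
f_n = 1 − e^(−nkτ) = 1 − e^(−2 × 0.02133 × 62.0) = 1 − e^(−2.645) = 1 − 0.07103 ≈ 0.929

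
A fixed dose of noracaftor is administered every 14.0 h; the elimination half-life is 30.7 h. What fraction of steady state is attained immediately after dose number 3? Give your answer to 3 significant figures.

0.613

k = ln 2 / 30.7 = 0.02258 h⁻¹
f_n = 1 − e^(−nkτ) = 1 − e^(−3 × 0.02258 × 14.0) = 1 − e^(−0.9483) = 1 − 0.3874 ≈ 0.613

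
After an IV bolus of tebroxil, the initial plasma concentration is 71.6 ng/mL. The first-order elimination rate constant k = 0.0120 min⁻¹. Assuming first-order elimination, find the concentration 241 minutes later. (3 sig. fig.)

3.97 ng/mL

C(t) = C₀ e^(−kt) = 71.6 × e^(−0.01200 × 241) = 71.6 × e^(−2.892) = 71.6 × 0.05547 ≈ 3.97 ng/mL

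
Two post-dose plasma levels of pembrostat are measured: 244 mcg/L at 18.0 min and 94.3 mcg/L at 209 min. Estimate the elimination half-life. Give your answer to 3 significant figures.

k = ln(C₁/C₂) / (t₂ − t₁) = ln(244/94.3) / (209 − 18.0)
  = 0.9507 / 191.0 = 0.004977 min⁻¹
t½ = ln 2 / k = ln 2 / 0.004977 ≈ 139 minutes

139 minutes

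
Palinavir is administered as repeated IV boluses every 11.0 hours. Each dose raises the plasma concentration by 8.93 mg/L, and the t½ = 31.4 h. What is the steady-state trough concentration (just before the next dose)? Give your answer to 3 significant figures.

k = ln 2 / 31.4 = 0.02207 h⁻¹
Fraction remaining after one interval: e^(−kτ) = e^(−0.02207 × 11.0) = 0.7844
R = 1 / (1 − 0.7844) = 4.638
Css,max = 8.93 × 4.638 = 41.42 mg/L
Css,min = Css,max × e^(−kτ) = 41.42 × 0.7844 ≈ 32.5 mg/L

32.5 mg/L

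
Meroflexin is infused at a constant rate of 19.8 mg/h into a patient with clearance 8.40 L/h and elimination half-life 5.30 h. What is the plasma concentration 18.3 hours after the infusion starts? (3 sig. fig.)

2.14 mg/L

Css = rate / CL = 19.8 / 8.40 = 2.357 mg/L
k = ln 2 / 5.30 = 0.1308 h⁻¹
C(t) = Css (1 − e^(−kt)) = 2.357 × (1 − e^(−2.393)) = 2.357 × 0.9087 ≈ 2.14 mg/L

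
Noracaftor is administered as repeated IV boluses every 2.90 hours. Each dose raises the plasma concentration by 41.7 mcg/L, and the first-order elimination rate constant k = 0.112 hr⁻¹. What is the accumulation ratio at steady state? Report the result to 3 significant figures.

Fraction remaining after one interval: e^(−kτ) = e^(−0.1120 × 2.90) = 0.7227
R = 1 / (1 − 0.7227) = 1 / 0.2773 ≈ 3.61

3.61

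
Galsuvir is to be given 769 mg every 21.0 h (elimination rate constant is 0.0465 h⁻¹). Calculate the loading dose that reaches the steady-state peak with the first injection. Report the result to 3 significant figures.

1230 mg

Accumulation ratio R = 1 / (1 − e^(−kτ)) = 1 / (1 − e^(−0.04650×21.0)) = 1 / (1 − 0.3766) = 1.604
Loading dose = maintenance dose × R = 769 × 1.604 ≈ 1230 mg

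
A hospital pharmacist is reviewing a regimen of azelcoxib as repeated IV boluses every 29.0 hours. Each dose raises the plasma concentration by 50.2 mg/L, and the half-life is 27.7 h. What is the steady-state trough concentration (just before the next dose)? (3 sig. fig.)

k = ln 2 / 27.7 = 0.02502 h⁻¹
Fraction remaining after one interval: e^(−kτ) = e^(−0.02502 × 29.0) = 0.4840
R = 1 / (1 − 0.4840) = 1.938
Css,max = 50.2 × 1.938 = 97.29 mg/L
Css,min = Css,max × e^(−kτ) = 97.29 × 0.4840 ≈ 47.1 mg/L

47.1 mg/L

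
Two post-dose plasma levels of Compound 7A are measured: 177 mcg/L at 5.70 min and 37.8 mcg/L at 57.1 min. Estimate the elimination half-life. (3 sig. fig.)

k = ln(C₁/C₂) / (t₂ − t₁) = ln(177/37.8) / (57.1 − 5.70)
  = 1.544 / 51.40 = 0.03004 min⁻¹
t½ = ln 2 / k = ln 2 / 0.03004 ≈ 23.1 minutes

23.1 minutes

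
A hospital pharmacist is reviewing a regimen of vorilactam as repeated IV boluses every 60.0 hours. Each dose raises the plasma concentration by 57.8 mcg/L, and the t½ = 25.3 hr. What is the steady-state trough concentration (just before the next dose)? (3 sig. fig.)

k = ln 2 / 25.3 = 0.02740 hr⁻¹
Fraction remaining after one interval: e^(−kτ) = e^(−0.02740 × 60.0) = 0.1932
R = 1 / (1 − 0.1932) = 1.240
Css,max = 57.8 × 1.240 = 71.64 mcg/L
Css,min = Css,max × e^(−kτ) = 71.64 × 0.1932 ≈ 13.8 mcg/L

13.8 mcg/L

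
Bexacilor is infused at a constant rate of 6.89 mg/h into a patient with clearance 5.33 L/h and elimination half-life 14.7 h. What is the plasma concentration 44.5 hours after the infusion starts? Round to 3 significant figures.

Css = rate / CL = 6.89 / 5.33 = 1.293 µg/mL
k = ln 2 / 14.7 = 0.04715 h⁻¹
C(t) = Css (1 − e^(−kt)) = 1.293 × (1 − e^(−2.098)) = 1.293 × 0.8773 ≈ 1.13 µg/mL

1.13 µg/mL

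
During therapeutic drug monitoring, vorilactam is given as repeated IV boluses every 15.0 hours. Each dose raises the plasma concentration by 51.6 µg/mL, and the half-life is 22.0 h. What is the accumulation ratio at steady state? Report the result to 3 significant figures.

2.66

k = ln 2 / 22.0 = 0.03151 h⁻¹
Fraction remaining after one interval: e^(−kτ) = e^(−0.03151 × 15.0) = 0.6234
R = 1 / (1 − 0.6234) = 1 / 0.3766 ≈ 2.66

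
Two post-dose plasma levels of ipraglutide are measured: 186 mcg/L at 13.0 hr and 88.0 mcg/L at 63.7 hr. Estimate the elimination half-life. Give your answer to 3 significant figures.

k = ln(C₁/C₂) / (t₂ − t₁) = ln(186/88.0) / (63.7 − 13.0)
  = 0.7484 / 50.70 = 0.01476 hr⁻¹
t½ = ln 2 / k = ln 2 / 0.01476 ≈ 47.0 hours

47.0 hours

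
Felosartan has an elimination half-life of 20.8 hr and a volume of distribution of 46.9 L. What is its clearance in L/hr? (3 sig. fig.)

k = ln 2 / t½ = ln 2 / 20.8 = 0.03332 hr⁻¹
CL = k · V = 0.03332 × 46.9 ≈ 1.56 L/hr

1.56 L/hr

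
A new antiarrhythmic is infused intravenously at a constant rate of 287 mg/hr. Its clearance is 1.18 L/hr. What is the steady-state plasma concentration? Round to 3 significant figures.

Css = infusion rate / CL = 287 / 1.18 ≈ 243 mg/L

243 mg/L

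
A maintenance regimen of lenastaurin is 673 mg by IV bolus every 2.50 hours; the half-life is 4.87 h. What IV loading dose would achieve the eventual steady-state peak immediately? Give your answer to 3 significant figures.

2250 mg

k = ln 2 / 4.87 = 0.1423 h⁻¹
Accumulation ratio R = 1 / (1 − e^(−kτ)) = 1 / (1 − e^(−0.1423×2.50)) = 1 / (1 − 0.7006) = 3.340
Loading dose = maintenance dose × R = 673 × 3.340 ≈ 2250 mg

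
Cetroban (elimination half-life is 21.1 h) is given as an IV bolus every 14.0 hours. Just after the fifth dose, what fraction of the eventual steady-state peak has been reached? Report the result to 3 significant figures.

k = ln 2 / 21.1 = 0.03285 h⁻¹
f_n = 1 − e^(−nkτ) = 1 − e^(−5 × 0.03285 × 14.0) = 1 − e^(−2.300) = 1 − 0.1003 ≈ 0.900

0.900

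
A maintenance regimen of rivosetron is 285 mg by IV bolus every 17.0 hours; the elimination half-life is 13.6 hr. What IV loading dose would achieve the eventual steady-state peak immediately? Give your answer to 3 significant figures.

k = ln 2 / 13.6 = 0.05097 hr⁻¹
Accumulation ratio R = 1 / (1 − e^(−kτ)) = 1 / (1 − e^(−0.05097×17.0)) = 1 / (1 − 0.4204) = 1.725
Loading dose = maintenance dose × R = 285 × 1.725 ≈ 492 mg

492 mg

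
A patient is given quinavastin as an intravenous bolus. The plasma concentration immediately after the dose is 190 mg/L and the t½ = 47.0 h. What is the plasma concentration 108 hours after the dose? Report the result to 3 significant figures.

k = ln 2 / 47.0 = 0.01475 h⁻¹
C(t) = C₀ e^(−kt) = 190 × e^(−0.01475 × 108) = 190 × e^(−1.593) = 190 × 0.2034 ≈ 38.6 mg/L

38.6 mg/L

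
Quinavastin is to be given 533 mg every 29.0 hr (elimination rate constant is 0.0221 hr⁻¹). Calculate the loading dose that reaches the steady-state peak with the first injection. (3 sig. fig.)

1130 mg

Accumulation ratio R = 1 / (1 − e^(−kτ)) = 1 / (1 − e^(−0.02210×29.0)) = 1 / (1 − 0.5268) = 2.113
Loading dose = maintenance dose × R = 533 × 2.113 ≈ 1130 mg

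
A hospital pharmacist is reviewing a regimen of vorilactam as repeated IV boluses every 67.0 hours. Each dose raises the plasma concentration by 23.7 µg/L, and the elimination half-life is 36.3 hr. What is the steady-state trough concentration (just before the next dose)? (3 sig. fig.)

k = ln 2 / 36.3 = 0.01909 hr⁻¹
Fraction remaining after one interval: e^(−kτ) = e^(−0.01909 × 67.0) = 0.2782
R = 1 / (1 − 0.2782) = 1.385
Css,max = 23.7 × 1.385 = 32.84 µg/L
Css,min = Css,max × e^(−kτ) = 32.84 × 0.2782 ≈ 9.14 µg/L

9.14 µg/L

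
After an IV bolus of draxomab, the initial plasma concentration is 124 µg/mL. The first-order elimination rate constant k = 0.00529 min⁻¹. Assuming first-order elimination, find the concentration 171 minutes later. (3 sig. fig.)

C(t) = C₀ e^(−kt) = 124 × e^(−0.005290 × 171) = 124 × e^(−0.9046) = 124 × 0.4047 ≈ 50.2 µg/mL

50.2 µg/mL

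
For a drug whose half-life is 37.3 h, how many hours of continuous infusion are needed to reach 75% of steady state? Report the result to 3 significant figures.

74.6 hours

k = ln 2 / 37.3 = 0.01858 h⁻¹
f = 1 − e^(−kt)  ⇒  t = −ln(1 − f) / k
t = −ln(1 − 0.75) / 0.01858 = 1.386 / 0.01858 ≈ 74.6 hours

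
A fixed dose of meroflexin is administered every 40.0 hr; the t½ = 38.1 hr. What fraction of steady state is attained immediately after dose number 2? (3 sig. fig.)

k = ln 2 / 38.1 = 0.01819 hr⁻¹
f_n = 1 − e^(−nkτ) = 1 − e^(−2 × 0.01819 × 40.0) = 1 − e^(−1.455) = 1 − 0.2333 ≈ 0.767

0.767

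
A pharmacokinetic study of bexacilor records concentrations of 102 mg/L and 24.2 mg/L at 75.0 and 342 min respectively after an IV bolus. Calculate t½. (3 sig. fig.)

129 minutes

k = ln(C₁/C₂) / (t₂ − t₁) = ln(102/24.2) / (342 − 75.0)
  = 1.439 / 267.0 = 0.005388 min⁻¹
t½ = ln 2 / k = ln 2 / 0.005388 ≈ 129 minutes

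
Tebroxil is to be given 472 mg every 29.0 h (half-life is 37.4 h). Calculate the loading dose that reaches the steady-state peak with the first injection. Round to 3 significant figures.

k = ln 2 / 37.4 = 0.01853 h⁻¹
Accumulation ratio R = 1 / (1 − e^(−kτ)) = 1 / (1 − e^(−0.01853×29.0)) = 1 / (1 − 0.5842) = 2.405
Loading dose = maintenance dose × R = 472 × 2.405 ≈ 1140 mg

1140 mg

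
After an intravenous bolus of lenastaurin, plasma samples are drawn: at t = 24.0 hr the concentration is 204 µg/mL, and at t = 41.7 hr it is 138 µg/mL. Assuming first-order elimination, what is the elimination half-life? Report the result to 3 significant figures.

k = ln(C₁/C₂) / (t₂ − t₁) = ln(204/138) / (41.7 − 24.0)
  = 0.3909 / 17.70 = 0.02208 hr⁻¹
t½ = ln 2 / k = ln 2 / 0.02208 ≈ 31.4 hours

31.4 hours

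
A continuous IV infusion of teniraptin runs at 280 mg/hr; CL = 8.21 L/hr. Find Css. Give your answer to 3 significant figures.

Css = infusion rate / CL = 280 / 8.21 ≈ 34.1 mg/L

34.1 mg/L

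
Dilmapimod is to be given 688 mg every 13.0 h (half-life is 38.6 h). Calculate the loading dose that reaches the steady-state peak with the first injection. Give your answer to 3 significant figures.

3300 mg

k = ln 2 / 38.6 = 0.01796 h⁻¹
Accumulation ratio R = 1 / (1 − e^(−kτ)) = 1 / (1 − e^(−0.01796×13.0)) = 1 / (1 − 0.7918) = 4.803
Loading dose = maintenance dose × R = 688 × 4.803 ≈ 3300 mg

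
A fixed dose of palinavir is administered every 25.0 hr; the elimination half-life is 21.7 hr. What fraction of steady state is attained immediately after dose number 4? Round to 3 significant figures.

k = ln 2 / 21.7 = 0.03194 hr⁻¹
f_n = 1 − e^(−nkτ) = 1 − e^(−4 × 0.03194 × 25.0) = 1 − e^(−3.194) = 1 − 0.04100 ≈ 0.959

0.959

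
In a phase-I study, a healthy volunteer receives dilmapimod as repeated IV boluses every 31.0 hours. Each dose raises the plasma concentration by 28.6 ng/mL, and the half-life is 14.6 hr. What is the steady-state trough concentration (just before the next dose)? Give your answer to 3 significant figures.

8.52 ng/mL

k = ln 2 / 14.6 = 0.04748 hr⁻¹
Fraction remaining after one interval: e^(−kτ) = e^(−0.04748 × 31.0) = 0.2295
R = 1 / (1 − 0.2295) = 1.298
Css,max = 28.6 × 1.298 = 37.12 ng/mL
Css,min = Css,max × e^(−kτ) = 37.12 × 0.2295 ≈ 8.52 ng/mL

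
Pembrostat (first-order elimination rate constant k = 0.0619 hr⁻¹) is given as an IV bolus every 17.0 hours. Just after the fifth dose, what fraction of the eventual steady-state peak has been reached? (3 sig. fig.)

0.995

f_n = 1 − e^(−nkτ) = 1 − e^(−5 × 0.06190 × 17.0) = 1 − e^(−5.261) = 1 − 0.005188 ≈ 0.995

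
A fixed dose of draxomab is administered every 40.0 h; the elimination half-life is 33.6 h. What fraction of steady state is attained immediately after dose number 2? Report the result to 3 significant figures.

k = ln 2 / 33.6 = 0.02063 h⁻¹
f_n = 1 − e^(−nkτ) = 1 − e^(−2 × 0.02063 × 40.0) = 1 − e^(−1.650) = 1 − 0.1920 ≈ 0.808

0.808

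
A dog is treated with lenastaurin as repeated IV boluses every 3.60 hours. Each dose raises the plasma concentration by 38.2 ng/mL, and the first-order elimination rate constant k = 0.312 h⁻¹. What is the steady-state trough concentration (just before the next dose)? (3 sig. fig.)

Fraction remaining after one interval: e^(−kτ) = e^(−0.3120 × 3.60) = 0.3252
R = 1 / (1 − 0.3252) = 1.482
Css,max = 38.2 × 1.482 = 56.61 ng/mL
Css,min = Css,max × e^(−kτ) = 56.61 × 0.3252 ≈ 18.4 ng/mL

18.4 ng/mL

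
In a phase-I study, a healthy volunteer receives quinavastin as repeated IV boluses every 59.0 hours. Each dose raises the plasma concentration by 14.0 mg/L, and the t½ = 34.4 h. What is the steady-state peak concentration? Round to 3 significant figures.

20.1 mg/L

k = ln 2 / 34.4 = 0.02015 h⁻¹
Fraction remaining after one interval: e^(−kτ) = e^(−0.02015 × 59.0) = 0.3046
R = 1 / (1 − 0.3046) = 1.438
Css,max = 14.0 × 1.438 ≈ 20.1 mg/L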